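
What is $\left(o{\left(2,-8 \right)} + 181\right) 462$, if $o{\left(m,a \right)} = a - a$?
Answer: $83622$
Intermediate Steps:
$o{\left(m,a \right)} = 0$
$\left(o{\left(2,-8 \right)} + 181\right) 462 = \left(0 + 181\right) 462 = 181 \cdot 462 = 83622$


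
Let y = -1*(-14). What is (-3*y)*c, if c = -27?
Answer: 1134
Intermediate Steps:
y = 14
(-3*y)*c = -3*14*(-27) = -42*(-27) = 1134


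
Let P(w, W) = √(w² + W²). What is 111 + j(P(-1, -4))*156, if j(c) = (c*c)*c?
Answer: 111 + 2652*√17 ≈ 11045.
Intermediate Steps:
P(w, W) = √(W² + w²)
j(c) = c³ (j(c) = c²*c = c³)
111 + j(P(-1, -4))*156 = 111 + (√((-4)² + (-1)²))³*156 = 111 + (√(16 + 1))³*156 = 111 + (√17)³*156 = 111 + (17*√17)*156 = 111 + 2652*√17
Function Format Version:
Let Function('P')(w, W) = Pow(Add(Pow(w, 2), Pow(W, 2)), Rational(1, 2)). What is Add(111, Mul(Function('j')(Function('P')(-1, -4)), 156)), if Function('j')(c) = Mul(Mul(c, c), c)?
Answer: Add(111, Mul(2652, Pow(17, Rational(1, 2)))) ≈ 11045.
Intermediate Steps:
Function('P')(w, W) = Pow(Add(Pow(W, 2), Pow(w, 2)), Rational(1, 2))
Function('j')(c) = Pow(c, 3) (Function('j')(c) = Mul(Pow(c, 2), c) = Pow(c, 3))
Add(111, Mul(Function('j')(Function('P')(-1, -4)), 156)) = Add(111, Mul(Pow(Pow(Add(Pow(-4, 2), Pow(-1, 2)), Rational(1, 2)), 3), 156)) = Add(111, Mul(Pow(Pow(Add(16, 1), Rational(1, 2)), 3), 156)) = Add(111, Mul(Pow(Pow(17, Rational(1, 2)), 3), 156)) = Add(111, Mul(Mul(17, Pow(17, Rational(1, 2))), 156)) = Add(111, Mul(2652, Pow(17, Rational(1, 2))))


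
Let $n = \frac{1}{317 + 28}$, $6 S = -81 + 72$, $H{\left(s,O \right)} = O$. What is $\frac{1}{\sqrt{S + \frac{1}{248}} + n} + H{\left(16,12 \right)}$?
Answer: $\frac{529987836}{44158523} - \frac{238050 i \sqrt{23002}}{44158523} \approx 12.002 - 0.81759 i$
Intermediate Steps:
$S = - \frac{3}{2}$ ($S = \frac{-81 + 72}{6} = \frac{1}{6} \left(-9\right) = - \frac{3}{2} \approx -1.5$)
$n = \frac{1}{345} \approx 0.0028986$
$\frac{1}{\sqrt{S + \frac{1}{248}} + n} + H{\left(16,12 \right)} = \frac{1}{\sqrt{- \frac{3}{2} + \frac{1}{248}} + \frac{1}{345}} + 12 = \frac{1}{\sqrt{- \frac{371}{248}} + \frac{1}{345}} + 12 = \frac{1}{\frac{i \sqrt{23002}}{124} + \frac{1}{345}} + 12 = \frac{1}{\frac{1}{345} + \frac{i \sqrt{23002}}{124}} + 12 = 12 + \frac{1}{\frac{1}{345} + \frac{i \sqrt{23002}}{124}}$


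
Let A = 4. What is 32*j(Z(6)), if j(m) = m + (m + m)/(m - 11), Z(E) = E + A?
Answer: -320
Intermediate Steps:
Z(E) = 4 + E (Z(E) = E + 4 = 4 + E)
j(m) = m + 2*m/(-11 + m) (j(m) = m + (2*m)/(-11 + m) = m + 2*m/(-11 + m))
32*j(Z(6)) = 32*((4 + 6)*(-9 + (4 + 6))/(-11 + (4 + 6))) = 32*(10*(-9 + 10)/(-11 + 10)) = 32*(10*1/(-1)) = 32*(10*(-1)*1) = 32*(-10) = -320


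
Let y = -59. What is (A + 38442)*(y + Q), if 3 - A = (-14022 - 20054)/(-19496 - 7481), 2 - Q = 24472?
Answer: -25438944684481/26977 ≈ -9.4299e+8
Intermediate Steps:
Q = -24470 (Q = 2 - 1*24472 = 2 - 24472 = -24470)
A = 46855/26977 (A = 3 - (-14022 - 20054)/(-19496 - 7481) = 3 - (-34076)/(-26977) = 3 - (-34076)*(-1)/26977 = 3 - 1*34076/26977 = 3 - 34076/26977 = 46855/26977 ≈ 1.7369)
(A + 38442)*(y + Q) = (46855/26977 + 38442)*(-59 - 24470) = (1037096689/26977)*(-24529) = -25438944684481/26977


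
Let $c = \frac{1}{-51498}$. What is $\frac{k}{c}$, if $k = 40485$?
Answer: $-2084896530$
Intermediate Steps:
$c = - \frac{1}{51498} \approx -1.9418 \cdot 10^{-5}$
$\frac{k}{c} = \frac{40485}{- \frac{1}{51498}} = 40485 \left(-51498\right) = -2084896530$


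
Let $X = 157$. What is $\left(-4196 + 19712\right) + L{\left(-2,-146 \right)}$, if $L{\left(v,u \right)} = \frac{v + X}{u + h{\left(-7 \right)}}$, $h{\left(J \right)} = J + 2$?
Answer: $\frac{2342761}{151} \approx 15515.0$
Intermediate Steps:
$h{\left(J \right)} = 2 + J$
$L{\left(v,u \right)} = \frac{157 + v}{-5 + u}$ ($L{\left(v,u \right)} = \frac{v + 157}{u + \left(2 - 7\right)} = \frac{157 + v}{u - 5} = \frac{157 + v}{-5 + u}$)
$\left(-4196 + 19712\right) + L{\left(-2,-146 \right)} = \left(-4196 + 19712\right) + \frac{157 - 2}{-5 - 146} = 15516 + \frac{1}{-151} \cdot 155 = 15516 - \frac{155}{151} = \frac{2342761}{151}$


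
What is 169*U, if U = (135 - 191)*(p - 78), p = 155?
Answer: -728728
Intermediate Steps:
U = -4312 (U = (135 - 191)*(155 - 78) = -56*77 = -4312)
169*U = 169*(-4312) = -728728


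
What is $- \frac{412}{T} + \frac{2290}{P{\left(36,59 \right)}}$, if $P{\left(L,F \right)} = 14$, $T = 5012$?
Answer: $\frac{204852}{1253} \approx 163.49$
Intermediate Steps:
$- \frac{412}{T} + \frac{2290}{P{\left(36,59 \right)}} = - \frac{412}{5012} + \frac{2290}{14} = \left(-412\right) \frac{1}{5012} + 2290 \cdot \frac{1}{14} = - \frac{103}{1253} + \frac{1145}{7} = \frac{204852}{1253}$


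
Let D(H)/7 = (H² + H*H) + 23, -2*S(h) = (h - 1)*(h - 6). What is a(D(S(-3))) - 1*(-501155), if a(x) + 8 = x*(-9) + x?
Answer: 463571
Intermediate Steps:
S(h) = -(-1 + h)*(-6 + h)/2 (S(h) = -(h - 1)*(h - 6)/2 = -(-1 + h)*(-6 + h)/2)
D(H) = 161 + 14*H² (D(H) = 7*((H² + H*H) + 23) = 7*((H² + H²) + 23) = 7*(2*H² + 23) = 7*(23 + 2*H²) = 161 + 14*H²)
a(x) = -8 - 8*x (a(x) = -8 + (x*(-9) + x) = -8 + (-9*x + x) = -8 - 8*x)
a(D(S(-3))) - 1*(-501155) = (-8 - 8*(161 + 14*(-3 - ½*(-3)² + (7/2)*(-3))²)) - 1*(-501155) = (-8 - 8*(161 + 14*(-3 - ½*9 - 21/2)²)) + 501155 = (-8 - 8*(161 + 14*(-3 - 9/2 - 21/2)²)) + 501155 = (-8 - 8*(161 + 14*(-18)²)) + 501155 = (-8 - 8*(161 + 14*324)) + 501155 = (-8 - 8*(161 + 4536)) + 501155 = (-8 - 8*4697) + 501155 = (-8 - 37576) + 501155 = -37584 + 501155 = 463571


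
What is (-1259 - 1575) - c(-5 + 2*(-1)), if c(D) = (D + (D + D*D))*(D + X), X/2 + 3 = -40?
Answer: 421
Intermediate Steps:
X = -86 (X = -6 + 2*(-40) = -6 - 80 = -86)
c(D) = (-86 + D)*(D**2 + 2*D) (c(D) = (D + (D + D*D))*(D - 86) = (D + (D + D**2))*(-86 + D) = (D**2 + 2*D)*(-86 + D) = (-86 + D)*(D**2 + 2*D))
(-1259 - 1575) - c(-5 + 2*(-1)) = (-1259 - 1575) - (-5 + 2*(-1))*(-172 + (-5 + 2*(-1))**2 - 84*(-5 + 2*(-1))) = -2834 - (-5 - 2)*(-172 + (-5 - 2)**2 - 84*(-5 - 2)) = -2834 - (-7)*(-172 + (-7)**2 - 84*(-7)) = -2834 - (-7)*(-172 + 49 + 588) = -2834 - (-7)*465 = -2834 - 1*(-3255) = -2834 + 3255 = 421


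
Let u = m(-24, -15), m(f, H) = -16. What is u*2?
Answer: -32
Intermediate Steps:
u = -16
u*2 = -16*2 = -32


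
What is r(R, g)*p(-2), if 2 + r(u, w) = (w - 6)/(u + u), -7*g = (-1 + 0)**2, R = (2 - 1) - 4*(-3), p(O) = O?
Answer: 407/91 ≈ 4.4725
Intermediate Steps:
R = 13 (R = 1 + 12 = 13)
g = -1/7 (g = -(-1 + 0)**2/7 = -1/7*(-1)**2 = -1/7*1 = -1/7 ≈ -0.14286)
r(u, w) = -2 + (-6 + w)/(2*u) (r(u, w) = -2 + (w - 6)/(u + u) = -2 + (-6 + w)/((2*u)) = -2 + (-6 + w)*(1/(2*u)) = -2 + (-6 + w)/(2*u))
r(R, g)*p(-2) = ((1/2)*(-6 - 1/7 - 4*13)/13)*(-2) = ((1/2)*(1/13)*(-6 - 1/7 - 52))*(-2) = ((1/2)*(1/13)*(-407/7))*(-2) = -407/182*(-2) = 407/91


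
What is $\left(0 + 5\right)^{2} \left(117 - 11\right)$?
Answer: $2650$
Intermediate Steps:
$\left(0 + 5\right)^{2} \left(117 - 11\right) = 5^{2} \cdot 106 = 25 \cdot 106 = 2650$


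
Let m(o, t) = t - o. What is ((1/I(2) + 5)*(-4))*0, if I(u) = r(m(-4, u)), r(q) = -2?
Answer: 0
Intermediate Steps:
I(u) = -2
((1/I(2) + 5)*(-4))*0 = ((1/(-2) + 5)*(-4))*0 = ((-1/2 + 5)*(-4))*0 = ((9/2)*(-4))*0 = -18*0 = 0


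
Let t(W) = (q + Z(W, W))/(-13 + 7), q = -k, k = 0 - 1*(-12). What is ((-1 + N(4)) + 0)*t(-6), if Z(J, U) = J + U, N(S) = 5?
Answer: 16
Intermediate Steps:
k = 12 (k = 0 + 12 = 12)
q = -12 (q = -1*12 = -12)
t(W) = 2 - W/3 (t(W) = (-12 + (W + W))/(-13 + 7) = (-12 + 2*W)/(-6) = (-12 + 2*W)*(-1/6) = 2 - W/3)
((-1 + N(4)) + 0)*t(-6) = ((-1 + 5) + 0)*(2 - 1/3*(-6)) = (4 + 0)*(2 + 2) = 4*4 = 16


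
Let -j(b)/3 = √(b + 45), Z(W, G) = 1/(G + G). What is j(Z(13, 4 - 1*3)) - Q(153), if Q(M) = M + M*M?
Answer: -23562 - 3*√182/2 ≈ -23582.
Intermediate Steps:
Q(M) = M + M²
Z(W, G) = 1/(2*G)
j(b) = -3*√(45 + b) (j(b) = -3*√(b + 45) = -3*√(45 + b))
j(Z(13, 4 - 1*3)) - Q(153) = -3*√(45 + 1/(2*(4 - 1*3))) - 153*(1 + 153) = -3*√(45 + 1/(2*(4 - 3))) - 153*154 = -3*√(45 + (½)/1) - 1*23562 = -3*√(45 + (½)*1) - 23562 = -3*√(45 + ½) - 23562 = -3*√182/2 - 23562 = -23562 - 3*√182/2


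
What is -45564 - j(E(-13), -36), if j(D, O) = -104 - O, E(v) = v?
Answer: -45496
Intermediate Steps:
-45564 - j(E(-13), -36) = -45564 - (-104 - 1*(-36)) = -45564 - (-104 + 36) = -45564 - 1*(-68) = -45564 + 68 = -45496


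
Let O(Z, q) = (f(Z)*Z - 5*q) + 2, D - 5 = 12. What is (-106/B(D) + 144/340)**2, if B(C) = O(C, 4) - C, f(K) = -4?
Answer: 161747524/76650025 ≈ 2.1102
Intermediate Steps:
D = 17 (D = 5 + 12 = 17)
O(Z, q) = 2 - 5*q - 4*Z (O(Z, q) = (-4*Z - 5*q) + 2 = (-5*q - 4*Z) + 2 = 2 - 5*q - 4*Z)
B(C) = -18 - 5*C (B(C) = (2 - 5*4 - 4*C) - C = (2 - 20 - 4*C) - C = (-18 - 4*C) - C = -18 - 5*C)
(-106/B(D) + 144/340)**2 = (-106/(-18 - 5*17) + 144/340)**2 = (-106/(-18 - 85) + 144*(1/340))**2 = (-106/(-103) + 36/85)**2 = (-106*(-1/103) + 36/85)**2 = (106/103 + 36/85)**2 = (12718/8755)**2 = 161747524/76650025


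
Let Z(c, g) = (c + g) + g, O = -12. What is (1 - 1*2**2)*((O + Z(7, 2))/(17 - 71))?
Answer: -1/18 ≈ -0.055556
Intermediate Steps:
Z(c, g) = c + 2*g
(1 - 1*2**2)*((O + Z(7, 2))/(17 - 71)) = (1 - 1*2**2)*((-12 + (7 + 2*2))/(17 - 71)) = (1 - 1*4)*((-12 + (7 + 4))/(-54)) = (1 - 4)*((-12 + 11)*(-1/54)) = -(-3)*(-1)/54 = -3*1/54 = -1/18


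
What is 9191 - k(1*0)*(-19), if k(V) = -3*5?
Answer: 8906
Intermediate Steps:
k(V) = -15
9191 - k(1*0)*(-19) = 9191 - (-15)*(-19) = 9191 - 1*285 = 9191 - 285 = 8906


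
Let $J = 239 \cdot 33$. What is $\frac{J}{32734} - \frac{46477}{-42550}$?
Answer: $\frac{464242492}{348207925} \approx 1.3332$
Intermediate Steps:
$J = 7887$
$\frac{J}{32734} - \frac{46477}{-42550} = \frac{7887}{32734} - \frac{46477}{-42550} = 7887 \cdot \frac{1}{32734} - - \frac{46477}{42550} = \frac{7887}{32734} + \frac{46477}{42550} = \frac{464242492}{348207925}$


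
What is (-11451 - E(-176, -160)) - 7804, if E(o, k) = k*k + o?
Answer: -44679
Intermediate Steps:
E(o, k) = o + k² (E(o, k) = k² + o = o + k²)
(-11451 - E(-176, -160)) - 7804 = (-11451 - (-176 + (-160)²)) - 7804 = (-11451 - (-176 + 25600)) - 7804 = (-11451 - 1*25424) - 7804 = (-11451 - 25424) - 7804 = -36875 - 7804 = -44679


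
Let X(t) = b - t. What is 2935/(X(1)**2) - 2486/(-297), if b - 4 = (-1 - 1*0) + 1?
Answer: 9031/27 ≈ 334.48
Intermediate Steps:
b = 4 (b = 4 + ((-1 - 1*0) + 1) = 4 + ((-1 + 0) + 1) = 4 + (-1 + 1) = 4 + 0 = 4)
X(t) = 4 - t
2935/(X(1)**2) - 2486/(-297) = 2935/((4 - 1*1)**2) - 2486/(-297) = 2935/((4 - 1)**2) - 2486*(-1/297) = 2935/(3**2) + 226/27 = 2935/9 + 226/27 = 9031/27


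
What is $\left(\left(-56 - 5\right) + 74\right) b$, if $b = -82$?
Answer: $-1066$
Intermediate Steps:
$\left(\left(-56 - 5\right) + 74\right) b = \left(\left(-56 - 5\right) + 74\right) \left(-82\right) = \left(-61 + 74\right) \left(-82\right) = 13 \left(-82\right) = -1066$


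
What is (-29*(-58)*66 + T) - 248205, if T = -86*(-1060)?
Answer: -46033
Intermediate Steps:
T = 91160
(-29*(-58)*66 + T) - 248205 = (-29*(-58)*66 + 91160) - 248205 = (1682*66 + 91160) - 248205 = (111012 + 91160) - 248205 = 202172 - 248205 = -46033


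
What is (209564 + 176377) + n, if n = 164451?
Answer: 550392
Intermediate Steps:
(209564 + 176377) + n = (209564 + 176377) + 164451 = 385941 + 164451 = 550392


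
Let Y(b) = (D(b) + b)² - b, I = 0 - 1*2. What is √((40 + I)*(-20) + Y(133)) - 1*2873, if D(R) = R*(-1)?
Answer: -2873 + I*√893 ≈ -2873.0 + 29.883*I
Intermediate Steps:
D(R) = -R
I = -2 (I = 0 - 2 = -2)
Y(b) = -b (Y(b) = (-b + b)² - b = 0² - b = 0 - b = -b)
√((40 + I)*(-20) + Y(133)) - 1*2873 = √((40 - 2)*(-20) - 1*133) - 1*2873 = √(38*(-20) - 133) - 2873 = √(-760 - 133) - 2873 = √(-893) - 2873 = I*√893 - 2873 = -2873 + I*√893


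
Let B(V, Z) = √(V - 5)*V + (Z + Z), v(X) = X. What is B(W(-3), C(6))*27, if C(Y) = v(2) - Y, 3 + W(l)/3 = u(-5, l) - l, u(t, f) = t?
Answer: -216 - 810*I*√5 ≈ -216.0 - 1811.2*I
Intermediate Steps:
W(l) = -24 - 3*l (W(l) = -9 + 3*(-5 - l) = -9 + (-15 - 3*l) = -24 - 3*l)
C(Y) = 2 - Y
B(V, Z) = 2*Z + V*√(-5 + V) (B(V, Z) = √(-5 + V)*V + 2*Z = V*√(-5 + V) + 2*Z = 2*Z + V*√(-5 + V))
B(W(-3), C(6))*27 = (2*(2 - 1*6) + (-24 - 3*(-3))*√(-5 + (-24 - 3*(-3))))*27 = (2*(2 - 6) + (-24 + 9)*√(-5 + (-24 + 9)))*27 = (2*(-4) - 15*√(-5 - 15))*27 = (-8 - 30*I*√5)*27 = -216 - 810*I*√5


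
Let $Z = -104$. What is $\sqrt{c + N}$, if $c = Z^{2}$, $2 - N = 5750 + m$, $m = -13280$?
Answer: $2 \sqrt{4587} \approx 135.45$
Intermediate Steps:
$N = 7532$ ($N = 2 - \left(5750 - 13280\right) = 2 - -7530 = 2 + 7530 = 7532$)
$c = 10816$ ($c = \left(-104\right)^{2} = 10816$)
$\sqrt{c + N} = \sqrt{10816 + 7532} = \sqrt{18348} = 2 \sqrt{4587}$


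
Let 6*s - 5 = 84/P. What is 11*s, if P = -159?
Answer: 869/106 ≈ 8.1981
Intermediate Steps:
s = 79/106 (s = ⅚ + (84/(-159))/6 = ⅚ + (84*(-1/159))/6 = ⅚ + (⅙)*(-28/53) = ⅚ - 14/159 = 79/106 ≈ 0.74528)
11*s = 11*(79/106) = 869/106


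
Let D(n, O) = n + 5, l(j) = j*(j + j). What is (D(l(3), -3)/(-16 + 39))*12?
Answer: 12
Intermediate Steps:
l(j) = 2*j² (l(j) = j*(2*j) = 2*j²)
D(n, O) = 5 + n
(D(l(3), -3)/(-16 + 39))*12 = ((5 + 2*3²)/(-16 + 39))*12 = ((5 + 2*9)/23)*12 = ((5 + 18)/23)*12 = ((1/23)*23)*12 = 1*12 = 12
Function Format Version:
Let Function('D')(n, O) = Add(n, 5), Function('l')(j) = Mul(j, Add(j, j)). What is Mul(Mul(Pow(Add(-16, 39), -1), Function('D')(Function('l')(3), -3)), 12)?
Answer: 12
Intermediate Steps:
Function('l')(j) = Mul(2, Pow(j, 2)) (Function('l')(j) = Mul(j, Mul(2, j)) = Mul(2, Pow(j, 2)))
Function('D')(n, O) = Add(5, n)
Mul(Mul(Pow(Add(-16, 39), -1), Function('D')(Function('l')(3), -3)), 12) = Mul(Mul(Pow(Add(-16, 39), -1), Add(5, Mul(2, Pow(3, 2)))), 12) = Mul(Mul(Pow(23, -1), Add(5, Mul(2, 9))), 12) = Mul(Mul(Rational(1, 23), Add(5, 18)), 12) = Mul(Mul(Rational(1, 23), 23), 12) = Mul(1, 12) = 12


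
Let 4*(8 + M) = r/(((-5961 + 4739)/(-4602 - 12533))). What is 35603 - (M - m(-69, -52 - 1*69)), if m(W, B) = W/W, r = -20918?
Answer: 266250693/2444 ≈ 1.0894e+5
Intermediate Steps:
M = -179234517/2444 (M = -8 + (-20918*(-4602 - 12533)/(-5961 + 4739))/4 = -8 + (-20918/((-1222/(-17135))))/4 = -8 + (-20918/((-1222*(-1/17135))))/4 = -8 + (-20918/1222/17135)/4 = -8 + (-20918*17135/1222)/4 = -8 + (¼)*(-179214965/611) = -8 - 179214965/2444 = -179234517/2444 ≈ -73337.)
m(W, B) = 1
35603 - (M - m(-69, -52 - 1*69)) = 35603 - (-179234517/2444 - 1*1) = 35603 - (-179234517/2444 - 1) = 35603 - 1*(-179236961/2444) = 35603 + 179236961/2444 = 266250693/2444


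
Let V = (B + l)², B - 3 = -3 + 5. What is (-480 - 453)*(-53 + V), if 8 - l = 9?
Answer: 34521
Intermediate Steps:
B = 5 (B = 3 + (-3 + 5) = 3 + 2 = 5)
l = -1 (l = 8 - 1*9 = 8 - 9 = -1)
V = 16 (V = (5 - 1)² = 4² = 16)
(-480 - 453)*(-53 + V) = (-480 - 453)*(-53 + 16) = -933*(-37) = 34521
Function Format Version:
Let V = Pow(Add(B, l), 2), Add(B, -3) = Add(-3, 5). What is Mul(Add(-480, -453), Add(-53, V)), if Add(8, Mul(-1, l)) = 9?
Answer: 34521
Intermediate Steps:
B = 5 (B = Add(3, Add(-3, 5)) = Add(3, 2) = 5)
l = -1 (l = Add(8, Mul(-1, 9)) = Add(8, -9) = -1)
V = 16 (V = Pow(Add(5, -1), 2) = Pow(4, 2) = 16)
Mul(Add(-480, -453), Add(-53, V)) = Mul(Add(-480, -453), Add(-53, 16)) = Mul(-933, -37) = 34521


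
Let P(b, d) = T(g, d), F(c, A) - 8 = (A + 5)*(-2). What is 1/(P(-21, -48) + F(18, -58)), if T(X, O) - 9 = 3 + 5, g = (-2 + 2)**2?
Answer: 1/131 ≈ 0.0076336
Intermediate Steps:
g = 0 (g = 0**2 = 0)
F(c, A) = -2 - 2*A (F(c, A) = 8 + (A + 5)*(-2) = 8 + (5 + A)*(-2) = 8 + (-10 - 2*A) = -2 - 2*A)
T(X, O) = 17 (T(X, O) = 9 + (3 + 5) = 9 + 8 = 17)
P(b, d) = 17
1/(P(-21, -48) + F(18, -58)) = 1/(17 + (-2 - 2*(-58))) = 1/(17 + (-2 + 116)) = 1/(17 + 114) = 1/131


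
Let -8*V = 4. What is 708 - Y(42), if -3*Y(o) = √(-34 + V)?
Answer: 708 + I*√138/6 ≈ 708.0 + 1.9579*I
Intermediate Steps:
V = -½ (V = -⅛*4 = -½ ≈ -0.50000)
Y(o) = -I*√138/6 (Y(o) = -√(-34 - ½)/3 = -I*√138/6)
708 - Y(42) = 708 - (-1)*I*√138/6 = 708 + I*√138/6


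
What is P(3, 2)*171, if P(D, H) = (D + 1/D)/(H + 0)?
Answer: 285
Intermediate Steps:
P(D, H) = (D + 1/D)/H
P(3, 2)*171 = ((1 + 3²)/(3*2))*171 = ((⅓)*(½)*(1 + 9))*171 = ((⅓)*(½)*10)*171 = (5/3)*171 = 285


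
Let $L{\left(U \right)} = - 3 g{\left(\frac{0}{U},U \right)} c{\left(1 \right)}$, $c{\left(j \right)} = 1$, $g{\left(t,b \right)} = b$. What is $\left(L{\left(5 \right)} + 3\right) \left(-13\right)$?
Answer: $156$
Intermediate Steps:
$L{\left(U \right)} = - 3 U$ ($L{\left(U \right)} = - 3 U 1 = - 3 U$)
$\left(L{\left(5 \right)} + 3\right) \left(-13\right) = \left(\left(-3\right) 5 + 3\right) \left(-13\right) = \left(-15 + 3\right) \left(-13\right) = \left(-12\right) \left(-13\right) = 156$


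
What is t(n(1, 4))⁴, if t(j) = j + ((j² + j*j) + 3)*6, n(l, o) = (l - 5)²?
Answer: 93069162439696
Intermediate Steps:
n(l, o) = (-5 + l)²
t(j) = 18 + j + 12*j² (t(j) = j + ((j² + j²) + 3)*6 = j + (2*j² + 3)*6 = j + (3 + 2*j²)*6 = j + (18 + 12*j²) = 18 + j + 12*j²)
t(n(1, 4))⁴ = (18 + (-5 + 1)² + 12*((-5 + 1)²)²)⁴ = (18 + (-4)² + 12*((-4)²)²)⁴ = (18 + 16 + 12*16²)⁴ = (18 + 16 + 12*256)⁴ = (18 + 16 + 3072)⁴ = 3106⁴ = 93069162439696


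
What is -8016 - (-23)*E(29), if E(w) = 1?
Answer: -7993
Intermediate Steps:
-8016 - (-23)*E(29) = -8016 - (-23) = -8016 - 1*(-23) = -8016 + 23 = -7993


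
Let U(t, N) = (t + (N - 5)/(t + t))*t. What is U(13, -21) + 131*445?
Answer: 58451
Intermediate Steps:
U(t, N) = t*(t + (-5 + N)/(2*t)) (U(t, N) = (t + (-5 + N)/((2*t)))*t = (t + (-5 + N)*(1/(2*t)))*t = (t + (-5 + N)/(2*t))*t = t*(t + (-5 + N)/(2*t)))
U(13, -21) + 131*445 = (-5/2 + 13² + (½)*(-21)) + 131*445 = (-5/2 + 169 - 21/2) + 58295 = 156 + 58295 = 58451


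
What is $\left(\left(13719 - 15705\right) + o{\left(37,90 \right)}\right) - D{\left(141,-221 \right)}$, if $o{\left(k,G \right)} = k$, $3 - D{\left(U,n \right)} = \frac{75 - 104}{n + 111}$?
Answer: $- \frac{214691}{110} \approx -1951.7$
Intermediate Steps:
$D{\left(U,n \right)} = 3 + \frac{29}{111 + n}$ ($D{\left(U,n \right)} = 3 - \frac{75 - 104}{n + 111} = 3 - - \frac{29}{111 + n} = 3 + \frac{29}{111 + n}$)
$\left(\left(13719 - 15705\right) + o{\left(37,90 \right)}\right) - D{\left(141,-221 \right)} = \left(\left(13719 - 15705\right) + 37\right) - \frac{362 + 3 \left(-221\right)}{111 - 221} = \left(-1986 + 37\right) - \frac{362 - 663}{-110} = -1949 - \left(- \frac{1}{110}\right) \left(-301\right) = -1949 - \frac{301}{110} = - \frac{214691}{110}$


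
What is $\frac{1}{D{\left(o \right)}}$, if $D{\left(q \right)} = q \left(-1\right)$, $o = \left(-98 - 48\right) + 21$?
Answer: $\frac{1}{125} \approx 0.008$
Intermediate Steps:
$o = -125$ ($o = -146 + 21 = -125$)
$D{\left(q \right)} = - q$
$\frac{1}{D{\left(o \right)}} = \frac{1}{\left(-1\right) \left(-125\right)} = \frac{1}{125}$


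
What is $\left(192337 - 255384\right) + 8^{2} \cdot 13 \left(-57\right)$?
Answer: $-110471$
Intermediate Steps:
$\left(192337 - 255384\right) + 8^{2} \cdot 13 \left(-57\right) = -63047 + 64 \cdot 13 \left(-57\right) = -63047 + 832 \left(-57\right) = -63047 - 47424 = -110471$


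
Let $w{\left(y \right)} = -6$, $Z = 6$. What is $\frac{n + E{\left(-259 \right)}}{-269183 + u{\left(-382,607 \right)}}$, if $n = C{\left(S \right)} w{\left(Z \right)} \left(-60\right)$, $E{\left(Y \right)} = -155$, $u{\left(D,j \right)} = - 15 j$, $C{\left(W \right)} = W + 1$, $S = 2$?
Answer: $- \frac{925}{278288} \approx -0.0033239$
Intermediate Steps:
$C{\left(W \right)} = 1 + W$
$n = 1080$ ($n = \left(1 + 2\right) \left(-6\right) \left(-60\right) = 3 \left(-6\right) \left(-60\right) = \left(-18\right) \left(-60\right) = 1080$)
$\frac{n + E{\left(-259 \right)}}{-269183 + u{\left(-382,607 \right)}} = \frac{1080 - 155}{-269183 - 9105} = \frac{925}{-269183 - 9105} = \frac{925}{-278288} = 925 \left(- \frac{1}{278288}\right) = - \frac{925}{278288}$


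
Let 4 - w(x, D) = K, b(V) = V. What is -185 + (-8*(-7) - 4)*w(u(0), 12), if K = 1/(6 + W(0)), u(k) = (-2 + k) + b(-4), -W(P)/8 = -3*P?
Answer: 43/3 ≈ 14.333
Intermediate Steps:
W(P) = 24*P (W(P) = -(-24)*P = 24*P)
u(k) = -6 + k (u(k) = (-2 + k) - 4 = -6 + k)
K = ⅙ (K = 1/(6 + 24*0) = 1/(6 + 0) = 1/6 = ⅙ ≈ 0.16667)
w(x, D) = 23/6 (w(x, D) = 4 - 1*⅙ = 4 - ⅙ = 23/6)
-185 + (-8*(-7) - 4)*w(u(0), 12) = -185 + (-8*(-7) - 4)*(23/6) = -185 + (56 - 4)*(23/6) = -185 + 52*(23/6) = -185 + 598/3 = 43/3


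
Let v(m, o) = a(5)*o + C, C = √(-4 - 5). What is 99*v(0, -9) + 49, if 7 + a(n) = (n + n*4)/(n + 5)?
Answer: 8117/2 + 297*I ≈ 4058.5 + 297.0*I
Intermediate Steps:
C = 3*I (C = √(-9) = 3*I ≈ 3.0*I)
a(n) = -7 + 5*n/(5 + n) (a(n) = -7 + (n + n*4)/(n + 5) = -7 + (n + 4*n)/(5 + n) = -7 + (5*n)/(5 + n) = -7 + 5*n/(5 + n))
v(m, o) = 3*I - 9*o/2 (v(m, o) = ((-35 - 2*5)/(5 + 5))*o + 3*I = ((-35 - 10)/10)*o + 3*I = ((⅒)*(-45))*o + 3*I = -9*o/2 + 3*I = 3*I - 9*o/2)
99*v(0, -9) + 49 = 99*(3*I - 9/2*(-9)) + 49 = 99*(3*I + 81/2) + 49 = 99*(81/2 + 3*I) + 49 = (8019/2 + 297*I) + 49 = 8117/2 + 297*I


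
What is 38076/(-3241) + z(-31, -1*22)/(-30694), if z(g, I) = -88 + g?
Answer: -1168319065/99479254 ≈ -11.744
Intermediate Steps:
38076/(-3241) + z(-31, -1*22)/(-30694) = 38076/(-3241) + (-88 - 31)/(-30694) = 38076*(-1/3241) - 119*(-1/30694) = -38076/3241 + 119/30694 = -1168319065/99479254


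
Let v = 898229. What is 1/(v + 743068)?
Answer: 1/1641297 ≈ 6.0927e-7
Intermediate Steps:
1/(v + 743068) = 1/(898229 + 743068) = 1/1641297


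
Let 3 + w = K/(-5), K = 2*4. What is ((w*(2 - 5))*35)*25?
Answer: 12075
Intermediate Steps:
K = 8
w = -23/5 (w = -3 + 8/(-5) = -3 + 8*(-⅕) = -3 - 8/5 = -23/5 ≈ -4.6000)
((w*(2 - 5))*35)*25 = (-23*(2 - 5)/5*35)*25 = (-23/5*(-3)*35)*25 = ((69/5)*35)*25 = 483*25 = 12075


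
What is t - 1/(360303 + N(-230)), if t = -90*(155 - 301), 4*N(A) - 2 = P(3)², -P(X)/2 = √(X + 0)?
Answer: 9468854818/720613 ≈ 13140.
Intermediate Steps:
P(X) = -2*√X (P(X) = -2*√(X + 0) = -2*√X)
N(A) = 7/2 (N(A) = ½ + (-2*√3)²/4 = ½ + (¼)*12 = ½ + 3 = 7/2)
t = 13140 (t = -90*(-146) = 13140)
t - 1/(360303 + N(-230)) = 13140 - 1/(360303 + 7/2) = 13140 - 1/720613/2 = 13140 - 1*2/720613 = 13140 - 2/720613 = 9468854818/720613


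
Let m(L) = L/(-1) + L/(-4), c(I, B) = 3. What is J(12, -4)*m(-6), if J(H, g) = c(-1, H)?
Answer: 45/2 ≈ 22.500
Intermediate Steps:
m(L) = -5*L/4 (m(L) = L*(-1) + L*(-1/4) = -L - L/4 = -5*L/4)
J(H, g) = 3
J(12, -4)*m(-6) = 3*(-5/4*(-6)) = 3*(15/2) = 45/2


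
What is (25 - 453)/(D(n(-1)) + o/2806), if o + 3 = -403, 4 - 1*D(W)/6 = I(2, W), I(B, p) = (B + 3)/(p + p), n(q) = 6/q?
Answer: -1200968/73953 ≈ -16.240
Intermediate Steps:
I(B, p) = (3 + B)/(2*p) (I(B, p) = (3 + B)/((2*p)) = (3 + B)*(1/(2*p)) = (3 + B)/(2*p))
D(W) = 24 - 15/W (D(W) = 24 - 3*(3 + 2)/W = 24 - 3*5/W = 24 - 15/W)
o = -406 (o = -3 - 403 = -406)
(25 - 453)/(D(n(-1)) + o/2806) = (25 - 453)/((24 - 15/(6/(-1))) - 406/2806) = -428/((24 - 15/(6*(-1))) - 406*1/2806) = -428/((24 - 15/(-6)) - 203/1403) = -428/((24 - 15*(-1/6)) - 203/1403) = -428/((24 + 5/2) - 203/1403) = -428/(53/2 - 203/1403) = -428/73953/2806 = -428*2806/73953 = -1200968/73953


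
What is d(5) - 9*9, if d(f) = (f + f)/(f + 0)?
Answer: -79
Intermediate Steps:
d(f) = 2 (d(f) = (2*f)/f = 2)
d(5) - 9*9 = 2 - 9*9 = 2 - 81 = -79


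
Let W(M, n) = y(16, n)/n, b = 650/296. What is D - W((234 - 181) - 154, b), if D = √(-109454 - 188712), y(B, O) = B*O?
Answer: -16 + I*√298166 ≈ -16.0 + 546.05*I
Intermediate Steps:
b = 325/148 (b = 650*(1/296) = 325/148 ≈ 2.1959)
D = I*√298166 (D = √(-298166) = I*√298166 ≈ 546.05*I)
W(M, n) = 16 (W(M, n) = (16*n)/n = 16)
D - W((234 - 181) - 154, b) = I*√298166 - 1*16 = I*√298166 - 16 = -16 + I*√298166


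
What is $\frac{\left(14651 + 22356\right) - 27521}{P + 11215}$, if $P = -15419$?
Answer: $- \frac{4743}{2102} \approx -2.2564$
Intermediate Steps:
$\frac{\left(14651 + 22356\right) - 27521}{P + 11215} = \frac{\left(14651 + 22356\right) - 27521}{-15419 + 11215} = \frac{37007 - 27521}{-4204} = 9486 \left(- \frac{1}{4204}\right) = - \frac{4743}{2102}$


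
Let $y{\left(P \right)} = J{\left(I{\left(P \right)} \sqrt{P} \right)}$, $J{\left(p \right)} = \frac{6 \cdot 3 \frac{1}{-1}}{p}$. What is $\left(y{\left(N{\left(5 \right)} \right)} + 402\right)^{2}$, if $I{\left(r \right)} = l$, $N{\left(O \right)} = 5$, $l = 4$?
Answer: $\frac{3232161}{20} - \frac{3618 \sqrt{5}}{5} \approx 1.5999 \cdot 10^{5}$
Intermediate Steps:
$I{\left(r \right)} = 4$
$J{\left(p \right)} = - \frac{18}{p}$ ($J{\left(p \right)} = \frac{18 \left(-1\right)}{p} = - \frac{18}{p}$)
$y{\left(P \right)} = - \frac{9}{2 \sqrt{P}}$ ($y{\left(P \right)} = - \frac{18}{4 \sqrt{P}} = - 18 \frac{1}{4 \sqrt{P}} = - \frac{9}{2 \sqrt{P}}$)
$\left(y{\left(N{\left(5 \right)} \right)} + 402\right)^{2} = \left(- \frac{9}{2 \sqrt{5}} + 402\right)^{2} = \left(- \frac{9 \frac{\sqrt{5}}{5}}{2} + 402\right)^{2} = \left(- \frac{9 \sqrt{5}}{10} + 402\right)^{2} = \left(402 - \frac{9 \sqrt{5}}{10}\right)^{2}$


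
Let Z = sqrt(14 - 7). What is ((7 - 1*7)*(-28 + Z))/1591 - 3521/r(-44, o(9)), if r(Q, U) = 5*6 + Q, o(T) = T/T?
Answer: 503/2 ≈ 251.50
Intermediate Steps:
o(T) = 1
Z = sqrt(7) ≈ 2.6458
r(Q, U) = 30 + Q
((7 - 1*7)*(-28 + Z))/1591 - 3521/r(-44, o(9)) = ((7 - 1*7)*(-28 + sqrt(7)))/1591 - 3521/(30 - 44) = ((7 - 7)*(-28 + sqrt(7)))*(1/1591) - 3521/(-14) = (0*(-28 + sqrt(7)))*(1/1591) - 3521*(-1/14) = 0*(1/1591) + 503/2 = 0 + 503/2 = 503/2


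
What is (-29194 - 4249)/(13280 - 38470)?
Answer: 33443/25190 ≈ 1.3276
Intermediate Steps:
(-29194 - 4249)/(13280 - 38470) = -33443/(-25190) = -33443*(-1/25190) = 33443/25190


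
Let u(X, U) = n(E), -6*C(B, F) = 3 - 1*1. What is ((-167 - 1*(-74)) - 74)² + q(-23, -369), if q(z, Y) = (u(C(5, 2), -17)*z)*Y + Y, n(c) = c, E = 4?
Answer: 61468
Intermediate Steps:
C(B, F) = -⅓ (C(B, F) = -(3 - 1*1)/6 = -(3 - 1)/6 = -⅙*2 = -⅓)
u(X, U) = 4
q(z, Y) = Y + 4*Y*z (q(z, Y) = (4*z)*Y + Y = 4*Y*z + Y = Y + 4*Y*z)
((-167 - 1*(-74)) - 74)² + q(-23, -369) = ((-167 - 1*(-74)) - 74)² - 369*(1 + 4*(-23)) = ((-167 + 74) - 74)² - 369*(1 - 92) = (-93 - 74)² - 369*(-91) = (-167)² + 33579 = 27889 + 33579 = 61468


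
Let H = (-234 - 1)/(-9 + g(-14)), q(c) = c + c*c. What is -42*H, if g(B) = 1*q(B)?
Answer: 9870/173 ≈ 57.052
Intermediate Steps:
q(c) = c + c²
g(B) = B*(1 + B) (g(B) = 1*(B*(1 + B)) = B*(1 + B))
H = -235/173 (H = (-234 - 1)/(-9 - 14*(1 - 14)) = -235/(-9 - 14*(-13)) = -235/(-9 + 182) = -235/173 ≈ -1.3584)
-42*H = -42*(-235/173) = 9870/173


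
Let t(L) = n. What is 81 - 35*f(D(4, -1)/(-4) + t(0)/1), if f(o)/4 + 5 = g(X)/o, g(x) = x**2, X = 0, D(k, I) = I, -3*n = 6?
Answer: 781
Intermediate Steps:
n = -2 (n = -1/3*6 = -2)
t(L) = -2
f(o) = -20 (f(o) = -20 + 4*(0**2/o) = -20 + 4*(0/o) = -20 + 4*0 = -20 + 0 = -20)
81 - 35*f(D(4, -1)/(-4) + t(0)/1) = 81 - 35*(-20) = 81 + 700 = 781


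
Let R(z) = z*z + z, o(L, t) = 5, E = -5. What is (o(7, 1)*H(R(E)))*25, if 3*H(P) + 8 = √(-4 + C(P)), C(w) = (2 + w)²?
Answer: -1000/3 + 500*√30/3 ≈ 579.54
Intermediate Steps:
R(z) = z + z² (R(z) = z² + z = z + z²)
H(P) = -8/3 + √(-4 + (2 + P)²)/3
(o(7, 1)*H(R(E)))*25 = (5*(-8/3 + √((-5*(1 - 5))*(4 - 5*(1 - 5)))/3))*25 = (5*(-8/3 + √((-5*(-4))*(4 - 5*(-4)))/3))*25 = (5*(-8/3 + √(20*(4 + 20))/3))*25 = (5*(-8/3 + √(20*24)/3))*25 = (5*(-8/3 + √480/3))*25 = (5*(-8/3 + (4*√30)/3))*25 = (5*(-8/3 + 4*√30/3))*25 = (-40/3 + 20*√30/3)*25 = -1000/3 + 500*√30/3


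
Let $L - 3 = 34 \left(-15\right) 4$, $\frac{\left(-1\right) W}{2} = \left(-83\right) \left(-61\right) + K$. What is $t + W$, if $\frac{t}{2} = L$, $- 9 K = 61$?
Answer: $- \frac{127678}{9} \approx -14186.0$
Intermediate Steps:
$K = - \frac{61}{9}$ ($K = \left(- \frac{1}{9}\right) 61 = - \frac{61}{9} \approx -6.7778$)
$W = - \frac{91012}{9}$ ($W = - 2 \left(\left(-83\right) \left(-61\right) - \frac{61}{9}\right) = - 2 \left(5063 - \frac{61}{9}\right) = \left(-2\right) \frac{45506}{9} = - \frac{91012}{9} \approx -10112.0$)
$L = -2037$ ($L = 3 + 34 \left(-15\right) 4 = 3 - 2040 = -2037$)
$t = -4074$ ($t = 2 \left(-2037\right) = -4074$)
$t + W = -4074 - \frac{91012}{9} = - \frac{127678}{9}$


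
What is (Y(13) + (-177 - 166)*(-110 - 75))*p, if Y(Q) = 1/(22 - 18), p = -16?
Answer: -1015284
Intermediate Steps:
Y(Q) = ¼ (Y(Q) = 1/4 = ¼)
(Y(13) + (-177 - 166)*(-110 - 75))*p = (¼ + (-177 - 166)*(-110 - 75))*(-16) = (¼ - 343*(-185))*(-16) = (¼ + 63455)*(-16) = (253821/4)*(-16) = -1015284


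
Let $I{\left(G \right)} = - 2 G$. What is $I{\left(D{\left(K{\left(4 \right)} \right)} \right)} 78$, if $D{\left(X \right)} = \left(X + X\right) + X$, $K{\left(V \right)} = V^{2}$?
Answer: $-7488$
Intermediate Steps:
$D{\left(X \right)} = 3 X$ ($D{\left(X \right)} = 2 X + X = 3 X$)
$I{\left(D{\left(K{\left(4 \right)} \right)} \right)} 78 = - 2 \cdot 3 \cdot 4^{2} \cdot 78 = - 2 \cdot 3 \cdot 16 \cdot 78 = \left(-2\right) 48 \cdot 78 = \left(-96\right) 78 = -7488$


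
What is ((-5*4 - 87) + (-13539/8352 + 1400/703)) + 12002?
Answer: 23281048001/1957152 ≈ 11895.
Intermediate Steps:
((-5*4 - 87) + (-13539/8352 + 1400/703)) + 12002 = ((-20 - 87) + (-13539*1/8352 + 1400*(1/703))) + 12002 = (-107 + (-4513/2784 + 1400/703)) + 12002 = (-107 + 724961/1957152) + 12002 = -208690303/1957152 + 12002 = 23281048001/1957152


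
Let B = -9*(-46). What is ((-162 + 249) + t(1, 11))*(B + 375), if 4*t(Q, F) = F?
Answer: 283251/4 ≈ 70813.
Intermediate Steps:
t(Q, F) = F/4
B = 414
((-162 + 249) + t(1, 11))*(B + 375) = ((-162 + 249) + (¼)*11)*(414 + 375) = (87 + 11/4)*789 = (359/4)*789 = 283251/4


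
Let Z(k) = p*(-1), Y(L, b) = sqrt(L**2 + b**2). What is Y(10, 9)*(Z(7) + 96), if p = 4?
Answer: 92*sqrt(181) ≈ 1237.7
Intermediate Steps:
Z(k) = -4 (Z(k) = 4*(-1) = -4)
Y(10, 9)*(Z(7) + 96) = sqrt(10**2 + 9**2)*(-4 + 96) = sqrt(100 + 81)*92 = sqrt(181)*92 = 92*sqrt(181)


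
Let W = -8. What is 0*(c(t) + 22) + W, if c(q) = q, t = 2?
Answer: -8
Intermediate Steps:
0*(c(t) + 22) + W = 0*(2 + 22) - 8 = 0*24 - 8 = 0 - 8 = -8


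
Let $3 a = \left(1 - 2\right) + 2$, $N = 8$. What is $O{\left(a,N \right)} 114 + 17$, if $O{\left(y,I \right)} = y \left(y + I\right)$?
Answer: $\frac{1001}{3} \approx 333.67$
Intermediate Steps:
$a = \frac{1}{3}$ ($a = \frac{\left(1 - 2\right) + 2}{3} = \frac{-1 + 2}{3} = \frac{1}{3} \cdot 1 = \frac{1}{3} \approx 0.33333$)
$O{\left(y,I \right)} = y \left(I + y\right)$
$O{\left(a,N \right)} 114 + 17 = \frac{8 + \frac{1}{3}}{3} \cdot 114 + 17 = \frac{1}{3} \cdot \frac{25}{3} \cdot 114 + 17 = \frac{25}{9} \cdot 114 + 17 = \frac{950}{3} + 17 = \frac{1001}{3}$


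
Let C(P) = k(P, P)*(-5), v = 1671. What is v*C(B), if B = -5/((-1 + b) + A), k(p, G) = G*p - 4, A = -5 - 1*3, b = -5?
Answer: 6341445/196 ≈ 32354.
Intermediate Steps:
A = -8 (A = -5 - 3 = -8)
k(p, G) = -4 + G*p
B = 5/14 (B = -5/((-1 - 5) - 8) = -5/(-6 - 8) = -5/(-14) = -5*(-1/14) = 5/14 ≈ 0.35714)
C(P) = 20 - 5*P² (C(P) = (-4 + P*P)*(-5) = (-4 + P²)*(-5) = 20 - 5*P²)
v*C(B) = 1671*(20 - 5*(5/14)²) = 1671*(20 - 5*25/196) = 1671*(20 - 125/196) = 1671*(3795/196) = 6341445/196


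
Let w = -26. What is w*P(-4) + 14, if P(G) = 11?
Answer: -272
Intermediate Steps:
w*P(-4) + 14 = -26*11 + 14 = -286 + 14 = -272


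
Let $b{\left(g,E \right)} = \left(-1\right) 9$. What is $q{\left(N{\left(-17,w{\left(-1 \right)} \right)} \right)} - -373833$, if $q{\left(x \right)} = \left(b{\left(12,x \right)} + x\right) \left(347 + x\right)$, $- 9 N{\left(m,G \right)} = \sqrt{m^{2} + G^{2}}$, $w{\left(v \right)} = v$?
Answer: $\frac{30027800}{81} - \frac{338 \sqrt{290}}{9} \approx 3.7007 \cdot 10^{5}$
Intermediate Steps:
$N{\left(m,G \right)} = - \frac{\sqrt{G^{2} + m^{2}}}{9}$ ($N{\left(m,G \right)} = - \frac{\sqrt{m^{2} + G^{2}}}{9} = - \frac{\sqrt{G^{2} + m^{2}}}{9}$)
$b{\left(g,E \right)} = -9$
$q{\left(x \right)} = \left(-9 + x\right) \left(347 + x\right)$
$q{\left(N{\left(-17,w{\left(-1 \right)} \right)} \right)} - -373833 = \left(-3123 + \left(- \frac{\sqrt{\left(-1\right)^{2} + \left(-17\right)^{2}}}{9}\right)^{2} + 338 \left(- \frac{\sqrt{\left(-1\right)^{2} + \left(-17\right)^{2}}}{9}\right)\right) - -373833 = \left(-3123 + \left(- \frac{\sqrt{1 + 289}}{9}\right)^{2} + 338 \left(- \frac{\sqrt{1 + 289}}{9}\right)\right) + 373833 = \left(-3123 + \left(- \frac{\sqrt{290}}{9}\right)^{2} + 338 \left(- \frac{\sqrt{290}}{9}\right)\right) + 373833 = \left(-3123 + \frac{290}{81} - \frac{338 \sqrt{290}}{9}\right) + 373833 = \left(- \frac{252673}{81} - \frac{338 \sqrt{290}}{9}\right) + 373833 = \frac{30027800}{81} - \frac{338 \sqrt{290}}{9}$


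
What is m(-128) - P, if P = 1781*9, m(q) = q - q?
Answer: -16029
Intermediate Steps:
m(q) = 0
P = 16029
m(-128) - P = 0 - 1*16029 = 0 - 16029 = -16029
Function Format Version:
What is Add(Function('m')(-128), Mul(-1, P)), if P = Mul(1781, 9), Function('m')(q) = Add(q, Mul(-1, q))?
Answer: -16029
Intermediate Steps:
Function('m')(q) = 0
P = 16029
Add(Function('m')(-128), Mul(-1, P)) = Add(0, Mul(-1, 16029)) = Add(0, -16029) = -16029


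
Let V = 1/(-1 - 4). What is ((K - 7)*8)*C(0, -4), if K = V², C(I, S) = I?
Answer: 0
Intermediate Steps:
V = -⅕ (V = 1/(-5) = -⅕ ≈ -0.20000)
K = 1/25 (K = (-⅕)² = 1/25 ≈ 0.040000)
((K - 7)*8)*C(0, -4) = ((1/25 - 7)*8)*0 = -174/25*8*0 = -1392/25*0 = 0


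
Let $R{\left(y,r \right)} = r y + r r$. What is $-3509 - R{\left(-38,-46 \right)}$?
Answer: $-7373$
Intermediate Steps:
$R{\left(y,r \right)} = r^{2} + r y$ ($R{\left(y,r \right)} = r y + r^{2} = r^{2} + r y$)
$-3509 - R{\left(-38,-46 \right)} = -3509 - - 46 \left(-46 - 38\right) = -3509 - \left(-46\right) \left(-84\right) = -3509 - 3864 = -7373$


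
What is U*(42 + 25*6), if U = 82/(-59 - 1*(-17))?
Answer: -2624/7 ≈ -374.86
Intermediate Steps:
U = -41/21 (U = 82/(-59 + 17) = 82/(-42) = 82*(-1/42) = -41/21 ≈ -1.9524)
U*(42 + 25*6) = -41*(42 + 25*6)/21 = -41*(42 + 150)/21 = -41/21*192 = -2624/7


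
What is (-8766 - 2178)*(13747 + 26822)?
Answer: -443987136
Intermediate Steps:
(-8766 - 2178)*(13747 + 26822) = -10944*40569 = -443987136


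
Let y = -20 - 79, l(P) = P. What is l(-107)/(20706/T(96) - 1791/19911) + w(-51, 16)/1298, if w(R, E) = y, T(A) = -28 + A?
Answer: -203964175/476807202 ≈ -0.42777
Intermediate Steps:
y = -99
w(R, E) = -99
l(-107)/(20706/T(96) - 1791/19911) + w(-51, 16)/1298 = -107/(20706/(-28 + 96) - 1791/19911) - 99/1298 = -107/(20706/68 - 1791*1/19911) - 99*1/1298 = -107/(20706*(1/68) - 597/6637) - 9/118 = -107/(609/2 - 597/6637) - 9/118 = -107/4040739/13274 - 9/118 = -107*13274/4040739 - 9/118 = -1420318/4040739 - 9/118 = -203964175/476807202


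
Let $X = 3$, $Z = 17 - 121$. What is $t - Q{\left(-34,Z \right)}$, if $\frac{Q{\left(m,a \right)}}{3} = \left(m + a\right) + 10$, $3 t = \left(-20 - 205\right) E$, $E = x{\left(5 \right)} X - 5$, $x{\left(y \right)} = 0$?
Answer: $759$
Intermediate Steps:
$Z = -104$ ($Z = 17 - 121 = -104$)
$E = -5$ ($E = 0 \cdot 3 - 5 = 0 - 5 = -5$)
$t = 375$ ($t = \frac{\left(-20 - 205\right) \left(-5\right)}{3} = \frac{\left(-225\right) \left(-5\right)}{3} = \frac{1}{3} \cdot 1125 = 375$)
$Q{\left(m,a \right)} = 30 + 3 a + 3 m$ ($Q{\left(m,a \right)} = 3 \left(\left(m + a\right) + 10\right) = 3 \left(\left(a + m\right) + 10\right) = 3 \left(10 + a + m\right) = 30 + 3 a + 3 m$)
$t - Q{\left(-34,Z \right)} = 375 - \left(30 + 3 \left(-104\right) + 3 \left(-34\right)\right) = 375 - \left(30 - 312 - 102\right) = 375 - -384 = 375 + 384 = 759$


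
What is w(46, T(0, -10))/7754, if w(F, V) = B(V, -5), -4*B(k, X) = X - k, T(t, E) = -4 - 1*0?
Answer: 1/31016 ≈ 3.2241e-5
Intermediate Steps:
T(t, E) = -4 (T(t, E) = -4 + 0 = -4)
B(k, X) = -X/4 + k/4 (B(k, X) = -(X - k)/4 = -X/4 + k/4)
w(F, V) = 5/4 + V/4 (w(F, V) = -¼*(-5) + V/4 = 5/4 + V/4)
w(46, T(0, -10))/7754 = (5/4 + (¼)*(-4))/7754 = (5/4 - 1)*(1/7754) = (¼)*(1/7754) = 1/31016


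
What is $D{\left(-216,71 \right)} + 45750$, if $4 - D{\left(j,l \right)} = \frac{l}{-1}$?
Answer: $45825$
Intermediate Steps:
$D{\left(j,l \right)} = 4 + l$ ($D{\left(j,l \right)} = 4 - \frac{l}{-1} = 4 - l \left(-1\right) = 4 - - l = 4 + l$)
$D{\left(-216,71 \right)} + 45750 = \left(4 + 71\right) + 45750 = 75 + 45750 = 45825$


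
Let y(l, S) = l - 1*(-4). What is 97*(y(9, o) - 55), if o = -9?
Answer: -4074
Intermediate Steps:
y(l, S) = 4 + l (y(l, S) = l + 4 = 4 + l)
97*(y(9, o) - 55) = 97*((4 + 9) - 55) = 97*(13 - 55) = 97*(-42) = -4074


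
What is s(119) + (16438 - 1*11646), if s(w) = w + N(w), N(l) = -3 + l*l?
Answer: 19069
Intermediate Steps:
N(l) = -3 + l**2
s(w) = -3 + w + w**2 (s(w) = w + (-3 + w**2) = -3 + w + w**2)
s(119) + (16438 - 1*11646) = (-3 + 119 + 119**2) + (16438 - 1*11646) = (-3 + 119 + 14161) + (16438 - 11646) = 14277 + 4792 = 19069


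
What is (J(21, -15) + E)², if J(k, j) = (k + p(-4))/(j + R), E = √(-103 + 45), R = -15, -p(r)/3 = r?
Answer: (11 - 10*I*√58)²/100 ≈ -56.79 - 16.755*I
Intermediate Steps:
p(r) = -3*r
E = I*√58 (E = √(-58) = I*√58 ≈ 7.6158*I)
J(k, j) = (12 + k)/(-15 + j) (J(k, j) = (k - 3*(-4))/(j - 15) = (k + 12)/(-15 + j) = (12 + k)/(-15 + j))
(J(21, -15) + E)² = ((12 + 21)/(-15 - 15) + I*√58)² = (33/(-30) + I*√58)² = (-1/30*33 + I*√58)² = (-11/10 + I*√58)²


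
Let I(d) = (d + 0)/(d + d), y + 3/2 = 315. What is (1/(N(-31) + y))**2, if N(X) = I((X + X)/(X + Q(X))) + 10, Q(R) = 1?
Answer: 1/104976 ≈ 9.5260e-6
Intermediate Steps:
y = 627/2 (y = -3/2 + 315 = 627/2 ≈ 313.50)
I(d) = 1/2 (I(d) = d/((2*d)) = d*(1/(2*d)) = 1/2)
N(X) = 21/2 (N(X) = 1/2 + 10 = 21/2)
(1/(N(-31) + y))**2 = (1/(21/2 + 627/2))**2 = (1/324)**2 = 1/104976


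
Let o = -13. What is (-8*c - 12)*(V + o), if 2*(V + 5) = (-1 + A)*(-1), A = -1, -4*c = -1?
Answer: 238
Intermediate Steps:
c = ¼ (c = -¼*(-1) = ¼ ≈ 0.25000)
V = -4 (V = -5 + ((-1 - 1)*(-1))/2 = -5 + (-2*(-1))/2 = -5 + (½)*2 = -5 + 1 = -4)
(-8*c - 12)*(V + o) = (-8*¼ - 12)*(-4 - 13) = (-2 - 12)*(-17) = -14*(-17) = 238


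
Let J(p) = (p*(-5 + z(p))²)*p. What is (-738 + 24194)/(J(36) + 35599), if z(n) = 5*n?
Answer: 23456/39725599 ≈ 0.00059045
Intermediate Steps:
J(p) = p²*(-5 + 5*p)² (J(p) = (p*(-5 + 5*p)²)*p = p²*(-5 + 5*p)²)
(-738 + 24194)/(J(36) + 35599) = (-738 + 24194)/(25*36²*(-1 + 36)² + 35599) = 23456/(25*1296*35² + 35599) = 23456/(25*1296*1225 + 35599) = 23456/(39690000 + 35599) = 23456/39725599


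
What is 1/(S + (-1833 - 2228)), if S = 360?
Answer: -1/3701 ≈ -0.00027020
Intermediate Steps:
1/(S + (-1833 - 2228)) = 1/(360 + (-1833 - 2228)) = 1/(360 - 4061) = 1/(-3701) = -1/3701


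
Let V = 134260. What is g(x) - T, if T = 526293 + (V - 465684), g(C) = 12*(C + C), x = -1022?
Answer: -219397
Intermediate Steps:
g(C) = 24*C (g(C) = 12*(2*C) = 24*C)
T = 194869 (T = 526293 + (134260 - 465684) = 526293 - 331424 = 194869)
g(x) - T = 24*(-1022) - 1*194869 = -24528 - 194869 = -219397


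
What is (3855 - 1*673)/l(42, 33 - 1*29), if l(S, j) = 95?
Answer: 3182/95 ≈ 33.495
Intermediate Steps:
(3855 - 1*673)/l(42, 33 - 1*29) = (3855 - 1*673)/95 = (3855 - 673)*(1/95) = 3182*(1/95) = 3182/95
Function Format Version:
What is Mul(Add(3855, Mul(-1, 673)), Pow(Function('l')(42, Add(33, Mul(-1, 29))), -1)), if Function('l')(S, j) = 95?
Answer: Rational(3182, 95) ≈ 33.495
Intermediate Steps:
Mul(Add(3855, Mul(-1, 673)), Pow(Function('l')(42, Add(33, Mul(-1, 29))), -1)) = Mul(Add(3855, Mul(-1, 673)), Pow(95, -1)) = Mul(Add(3855, -673), Rational(1, 95)) = Mul(3182, Rational(1, 95)) = Rational(3182, 95)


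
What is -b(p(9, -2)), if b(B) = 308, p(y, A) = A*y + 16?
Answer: -308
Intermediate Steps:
p(y, A) = 16 + A*y
-b(p(9, -2)) = -1*308 = -308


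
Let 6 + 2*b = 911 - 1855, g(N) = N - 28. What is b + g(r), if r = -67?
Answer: -570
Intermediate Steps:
g(N) = -28 + N
b = -475 (b = -3 + (911 - 1855)/2 = -3 + (½)*(-944) = -3 - 472 = -475)
b + g(r) = -475 + (-28 - 67) = -475 - 95 = -570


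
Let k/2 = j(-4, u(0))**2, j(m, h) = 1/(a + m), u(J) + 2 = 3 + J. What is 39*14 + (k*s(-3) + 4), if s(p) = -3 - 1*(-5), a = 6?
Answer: 551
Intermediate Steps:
u(J) = 1 + J (u(J) = -2 + (3 + J) = 1 + J)
s(p) = 2 (s(p) = -3 + 5 = 2)
j(m, h) = 1/(6 + m)
k = 1/2 (k = 2*(1/(6 - 4))**2 = 2*(1/2)**2 = 2*(1/4) = 1/2 ≈ 0.50000)
39*14 + (k*s(-3) + 4) = 39*14 + ((1/2)*2 + 4) = 546 + (1 + 4) = 546 + 5 = 551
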